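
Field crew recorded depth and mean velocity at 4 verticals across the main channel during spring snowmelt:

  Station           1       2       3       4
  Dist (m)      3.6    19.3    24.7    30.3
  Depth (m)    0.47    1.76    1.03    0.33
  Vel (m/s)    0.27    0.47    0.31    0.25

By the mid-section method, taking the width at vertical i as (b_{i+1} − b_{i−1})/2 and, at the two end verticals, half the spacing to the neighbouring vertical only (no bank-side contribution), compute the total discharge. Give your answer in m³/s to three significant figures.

w_1 = (19.3 − 3.6)/2 = 7.85 m; q_1 = 0.27 × 0.47 × 7.85 = 0.9962 m³/s
w_2 = (24.7 − 3.6)/2 = 10.55 m; q_2 = 0.47 × 1.76 × 10.55 = 8.727 m³/s
w_3 = (30.3 − 19.3)/2 = 5.5 m; q_3 = 0.31 × 1.03 × 5.5 = 1.756 m³/s
w_4 = (30.3 − 24.7)/2 = 2.8 m; q_4 = 0.25 × 0.33 × 2.8 = 0.2310 m³/s
Q = Σ qᵢ = 11.71 m³/s

11.7 m³/s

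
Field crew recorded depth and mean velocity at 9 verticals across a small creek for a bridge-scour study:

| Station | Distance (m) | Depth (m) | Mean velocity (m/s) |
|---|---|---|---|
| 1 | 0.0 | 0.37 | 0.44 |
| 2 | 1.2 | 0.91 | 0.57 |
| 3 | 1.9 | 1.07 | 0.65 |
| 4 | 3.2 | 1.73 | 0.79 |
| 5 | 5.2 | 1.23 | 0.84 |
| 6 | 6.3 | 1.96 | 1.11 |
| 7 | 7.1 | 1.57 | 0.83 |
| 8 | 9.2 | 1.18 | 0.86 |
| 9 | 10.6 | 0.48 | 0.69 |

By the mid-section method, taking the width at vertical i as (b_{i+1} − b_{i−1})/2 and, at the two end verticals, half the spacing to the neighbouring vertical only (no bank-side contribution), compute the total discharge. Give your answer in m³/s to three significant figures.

w_1 = (1.2 − 0.0)/2 = 0.6 m; q_1 = 0.44 × 0.37 × 0.6 = 0.09768 m³/s
w_2 = (1.9 − 0.0)/2 = 0.95 m; q_2 = 0.57 × 0.91 × 0.95 = 0.4928 m³/s
w_3 = (3.2 − 1.2)/2 = 1 m; q_3 = 0.65 × 1.07 × 1 = 0.6955 m³/s
w_4 = (5.2 − 1.9)/2 = 1.65 m; q_4 = 0.79 × 1.73 × 1.65 = 2.255 m³/s
w_5 = (6.3 − 3.2)/2 = 1.55 m; q_5 = 0.84 × 1.23 × 1.55 = 1.601 m³/s
w_6 = (7.1 − 5.2)/2 = 0.95 m; q_6 = 1.11 × 1.96 × 0.95 = 2.067 m³/s
w_7 = (9.2 − 6.3)/2 = 1.45 m; q_7 = 0.83 × 1.57 × 1.45 = 1.889 m³/s
w_8 = (10.6 − 7.1)/2 = 1.75 m; q_8 = 0.86 × 1.18 × 1.75 = 1.776 m³/s
w_9 = (10.6 − 9.2)/2 = 0.7 m; q_9 = 0.69 × 0.48 × 0.7 = 0.2318 m³/s
Q = Σ qᵢ = 11.11 m³/s

11.1 m³/s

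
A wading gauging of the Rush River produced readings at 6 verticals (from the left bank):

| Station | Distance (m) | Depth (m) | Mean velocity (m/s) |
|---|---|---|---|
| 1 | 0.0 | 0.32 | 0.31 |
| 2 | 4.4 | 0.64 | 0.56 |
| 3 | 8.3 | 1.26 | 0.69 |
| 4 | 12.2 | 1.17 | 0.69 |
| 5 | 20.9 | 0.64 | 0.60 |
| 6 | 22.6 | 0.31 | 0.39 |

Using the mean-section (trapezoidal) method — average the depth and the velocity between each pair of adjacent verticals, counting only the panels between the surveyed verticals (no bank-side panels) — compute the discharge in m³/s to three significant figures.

12.0 m³/s

Panel 1-2: Δb = 4.4 m, d̄ = (0.32+0.64)/2 = 0.48, v̄ = (0.31+0.56)/2 = 0.435 → q = 4.4×0.48×0.435 = 0.9187 m³/s
Panel 2-3: Δb = 3.9 m, d̄ = (0.64+1.26)/2 = 0.95, v̄ = (0.56+0.69)/2 = 0.625 → q = 3.9×0.95×0.625 = 2.316 m³/s
Panel 3-4: Δb = 3.9 m, d̄ = (1.26+1.17)/2 = 1.215, v̄ = (0.69+0.69)/2 = 0.69 → q = 3.9×1.215×0.69 = 3.270 m³/s
Panel 4-5: Δb = 8.7 m, d̄ = (1.17+0.64)/2 = 0.905, v̄ = (0.69+0.60)/2 = 0.645 → q = 8.7×0.905×0.645 = 5.078 m³/s
Panel 5-6: Δb = 1.7 m, d̄ = (0.64+0.31)/2 = 0.475, v̄ = (0.60+0.39)/2 = 0.495 → q = 1.7×0.475×0.495 = 0.3997 m³/s
Q = Σ q = 11.98 m³/s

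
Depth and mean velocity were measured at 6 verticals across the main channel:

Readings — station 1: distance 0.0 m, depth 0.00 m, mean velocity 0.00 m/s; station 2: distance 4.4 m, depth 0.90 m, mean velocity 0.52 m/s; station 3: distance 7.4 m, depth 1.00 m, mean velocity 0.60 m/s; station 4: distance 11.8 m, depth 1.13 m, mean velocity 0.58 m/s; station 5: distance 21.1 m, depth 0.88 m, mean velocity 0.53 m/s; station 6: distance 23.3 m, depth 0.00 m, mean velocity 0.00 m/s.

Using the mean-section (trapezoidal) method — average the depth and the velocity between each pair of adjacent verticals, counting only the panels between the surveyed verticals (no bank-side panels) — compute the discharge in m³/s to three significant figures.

10.3 m³/s

Panel 1-2: Δb = 4.4 m, d̄ = (0.00+0.90)/2 = 0.45, v̄ = (0.00+0.52)/2 = 0.26 → q = 4.4×0.45×0.26 = 0.5148 m³/s
Panel 2-3: Δb = 3 m, d̄ = (0.90+1.00)/2 = 0.95, v̄ = (0.52+0.60)/2 = 0.56 → q = 3×0.95×0.56 = 1.596 m³/s
Panel 3-4: Δb = 4.4 m, d̄ = (1.00+1.13)/2 = 1.065, v̄ = (0.60+0.58)/2 = 0.59 → q = 4.4×1.065×0.59 = 2.765 m³/s
Panel 4-5: Δb = 9.3 m, d̄ = (1.13+0.88)/2 = 1.005, v̄ = (0.58+0.53)/2 = 0.555 → q = 9.3×1.005×0.555 = 5.187 m³/s
Panel 5-6: Δb = 2.2 m, d̄ = (0.88+0.00)/2 = 0.44, v̄ = (0.53+0.00)/2 = 0.265 → q = 2.2×0.44×0.265 = 0.2565 m³/s
Q = Σ q = 10.32 m³/s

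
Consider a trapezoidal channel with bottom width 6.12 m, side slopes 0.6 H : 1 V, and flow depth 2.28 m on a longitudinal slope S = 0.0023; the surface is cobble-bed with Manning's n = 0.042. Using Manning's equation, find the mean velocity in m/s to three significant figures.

A = (b + z·y)·y = (6.12 + 0.6×2.28)×2.28 = 17.07 m²
P = b + 2y√(1+z²) = 6.12 + 2×2.28×√(1+0.6²) = 11.44 m
R = A/P = 17.07/11.44 = 1.493 m
Q = (1/n)·A·R^(2/3)·S^(1/2) = (1/0.042) × 17.07 × 1.493^(2/3) × 0.0023^(1/2) = 25.46 m³/s
V = Q/A = 25.46/17.07 = 1.491 m/s

1.49 m/s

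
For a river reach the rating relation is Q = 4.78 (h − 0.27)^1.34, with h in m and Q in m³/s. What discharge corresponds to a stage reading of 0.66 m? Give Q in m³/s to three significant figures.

Q = 4.78 × (0.66 − 0.27)^1.34 = 4.78 × 0.39^1.34 = 1.353 m³/s

1.35 m³/s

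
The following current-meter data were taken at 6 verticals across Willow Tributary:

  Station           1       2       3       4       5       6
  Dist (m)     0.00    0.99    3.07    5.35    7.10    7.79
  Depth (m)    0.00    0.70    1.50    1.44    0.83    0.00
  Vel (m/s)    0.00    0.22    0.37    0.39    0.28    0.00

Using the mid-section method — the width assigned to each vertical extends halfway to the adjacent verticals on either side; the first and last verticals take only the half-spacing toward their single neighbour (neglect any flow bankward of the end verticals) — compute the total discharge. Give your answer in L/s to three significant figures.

2860 L/s

w_2 = (3.07 − 0.00)/2 = 1.535 m; q_2 = 0.22 × 0.70 × 1.535 = 0.2364 m³/s
w_3 = (5.35 − 0.99)/2 = 2.18 m; q_3 = 0.37 × 1.50 × 2.18 = 1.210 m³/s
w_4 = (7.10 − 3.07)/2 = 2.015 m; q_4 = 0.39 × 1.44 × 2.015 = 1.132 m³/s
w_5 = (7.79 − 5.35)/2 = 1.22 m; q_5 = 0.28 × 0.83 × 1.22 = 0.2835 m³/s
Stations 1, 6 contribute zero (depth or velocity is 0).
Q = Σ qᵢ = 2.861 m³/s
= 2.861 × 1000 = 2861 L/s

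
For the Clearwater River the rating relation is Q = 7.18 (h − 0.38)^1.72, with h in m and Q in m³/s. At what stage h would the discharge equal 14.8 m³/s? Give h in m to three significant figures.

h − h₀ = (Q/C)^(1/b) = (14.8/7.18)^(1/1.72) = 1.523 m
h = 0.38 + 1.523 = 1.903 m

1.90 m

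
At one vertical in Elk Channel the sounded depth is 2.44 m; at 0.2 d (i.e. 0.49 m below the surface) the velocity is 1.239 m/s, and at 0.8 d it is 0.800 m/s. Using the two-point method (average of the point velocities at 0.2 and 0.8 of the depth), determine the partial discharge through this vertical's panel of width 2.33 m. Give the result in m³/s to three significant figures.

5.80 m³/s

v̄ = (1.239 + 0.800) / 2 = 1.020 m/s
q = v̄ × d × w = 1.020 × 2.44 × 2.33 = 5.796 m³/s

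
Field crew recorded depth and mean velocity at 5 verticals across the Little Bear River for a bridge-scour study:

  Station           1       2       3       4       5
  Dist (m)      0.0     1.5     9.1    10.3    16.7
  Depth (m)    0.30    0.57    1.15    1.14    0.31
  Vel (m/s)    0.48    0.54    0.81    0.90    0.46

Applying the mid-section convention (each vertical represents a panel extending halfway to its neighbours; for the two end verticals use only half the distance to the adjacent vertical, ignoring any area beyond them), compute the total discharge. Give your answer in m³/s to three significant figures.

9.96 m³/s

w_1 = (1.5 − 0.0)/2 = 0.75 m; q_1 = 0.48 × 0.30 × 0.75 = 0.1080 m³/s
w_2 = (9.1 − 0.0)/2 = 4.55 m; q_2 = 0.54 × 0.57 × 4.55 = 1.400 m³/s
w_3 = (10.3 − 1.5)/2 = 4.4 m; q_3 = 0.81 × 1.15 × 4.4 = 4.099 m³/s
w_4 = (16.7 − 9.1)/2 = 3.8 m; q_4 = 0.90 × 1.14 × 3.8 = 3.899 m³/s
w_5 = (16.7 − 10.3)/2 = 3.2 m; q_5 = 0.46 × 0.31 × 3.2 = 0.4563 m³/s
Q = Σ qᵢ = 9.962 m³/s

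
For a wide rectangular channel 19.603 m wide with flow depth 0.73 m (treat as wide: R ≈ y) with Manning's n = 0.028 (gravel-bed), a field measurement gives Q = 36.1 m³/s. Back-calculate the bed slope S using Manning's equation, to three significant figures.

0.00759

A = b·y = 19.603 × 0.73 = 14.31 m²
Wide channel: R ≈ y = 0.73 m
S = (Q·n / (1·A·R^(2/3)))² = (36.1×0.028 / (1×14.31×0.8107))² = 0.007591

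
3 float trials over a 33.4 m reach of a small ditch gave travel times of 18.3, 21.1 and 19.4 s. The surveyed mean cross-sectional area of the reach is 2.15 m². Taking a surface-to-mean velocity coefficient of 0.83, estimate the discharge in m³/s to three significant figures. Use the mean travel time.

3.04 m³/s

t̄ = (18.3 + 21.1 + 19.4) / 3 = 19.6 s
v_surface = L / t̄ = 33.4 / 19.6 = 1.704 m/s
v_mean = 0.83 × 1.704 = 1.414 m/s
Q = A × v_mean = 2.15 × 1.414 = 3.041 m³/s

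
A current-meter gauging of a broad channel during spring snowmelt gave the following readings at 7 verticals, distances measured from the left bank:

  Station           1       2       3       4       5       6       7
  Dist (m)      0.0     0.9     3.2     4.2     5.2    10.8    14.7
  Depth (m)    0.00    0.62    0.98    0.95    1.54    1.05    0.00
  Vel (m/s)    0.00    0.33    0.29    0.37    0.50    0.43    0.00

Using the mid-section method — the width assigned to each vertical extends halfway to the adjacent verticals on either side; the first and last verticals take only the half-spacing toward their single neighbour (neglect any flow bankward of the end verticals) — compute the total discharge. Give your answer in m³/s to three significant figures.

5.83 m³/s

w_2 = (3.2 − 0.0)/2 = 1.6 m; q_2 = 0.33 × 0.62 × 1.6 = 0.3274 m³/s
w_3 = (4.2 − 0.9)/2 = 1.65 m; q_3 = 0.29 × 0.98 × 1.65 = 0.4689 m³/s
w_4 = (5.2 − 3.2)/2 = 1 m; q_4 = 0.37 × 0.95 × 1 = 0.3515 m³/s
w_5 = (10.8 − 4.2)/2 = 3.3 m; q_5 = 0.50 × 1.54 × 3.3 = 2.541 m³/s
w_6 = (14.7 − 5.2)/2 = 4.75 m; q_6 = 0.43 × 1.05 × 4.75 = 2.145 m³/s
Stations 1, 7 contribute zero (depth or velocity is 0).
Q = Σ qᵢ = 5.833 m³/s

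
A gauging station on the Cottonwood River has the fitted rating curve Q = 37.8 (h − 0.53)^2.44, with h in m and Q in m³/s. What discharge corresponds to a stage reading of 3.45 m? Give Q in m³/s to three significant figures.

Q = 37.8 × (3.45 − 0.53)^2.44 = 37.8 × 2.92^2.44 = 516.4 m³/s

516 m³/s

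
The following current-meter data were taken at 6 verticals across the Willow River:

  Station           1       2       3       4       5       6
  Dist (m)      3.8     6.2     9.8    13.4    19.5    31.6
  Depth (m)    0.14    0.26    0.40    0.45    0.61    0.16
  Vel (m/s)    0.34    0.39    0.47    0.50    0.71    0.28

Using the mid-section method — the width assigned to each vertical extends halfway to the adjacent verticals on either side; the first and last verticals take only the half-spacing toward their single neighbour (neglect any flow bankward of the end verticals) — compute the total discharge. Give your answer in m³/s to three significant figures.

6.34 m³/s

w_1 = (6.2 − 3.8)/2 = 1.2 m; q_1 = 0.34 × 0.14 × 1.2 = 0.05712 m³/s
w_2 = (9.8 − 3.8)/2 = 3 m; q_2 = 0.39 × 0.26 × 3 = 0.3042 m³/s
w_3 = (13.4 − 6.2)/2 = 3.6 m; q_3 = 0.47 × 0.40 × 3.6 = 0.6768 m³/s
w_4 = (19.5 − 9.8)/2 = 4.85 m; q_4 = 0.50 × 0.45 × 4.85 = 1.091 m³/s
w_5 = (31.6 − 13.4)/2 = 9.1 m; q_5 = 0.71 × 0.61 × 9.1 = 3.941 m³/s
w_6 = (31.6 − 19.5)/2 = 6.05 m; q_6 = 0.28 × 0.16 × 6.05 = 0.2710 m³/s
Q = Σ qᵢ = 6.342 m³/s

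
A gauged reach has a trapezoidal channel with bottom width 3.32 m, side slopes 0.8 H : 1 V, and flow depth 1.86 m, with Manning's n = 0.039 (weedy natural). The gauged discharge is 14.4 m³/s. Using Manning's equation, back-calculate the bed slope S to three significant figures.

0.00345

A = (b + z·y)·y = (3.32 + 0.8×1.86)×1.86 = 8.943 m²
P = b + 2y√(1+z²) = 3.32 + 2×1.86×√(1+0.8²) = 8.084 m
R = A/P = 8.943/8.084 = 1.106 m
S = (Q·n / (1·A·R^(2/3)))² = (14.4×0.039 / (1×8.943×1.070))² = 0.003447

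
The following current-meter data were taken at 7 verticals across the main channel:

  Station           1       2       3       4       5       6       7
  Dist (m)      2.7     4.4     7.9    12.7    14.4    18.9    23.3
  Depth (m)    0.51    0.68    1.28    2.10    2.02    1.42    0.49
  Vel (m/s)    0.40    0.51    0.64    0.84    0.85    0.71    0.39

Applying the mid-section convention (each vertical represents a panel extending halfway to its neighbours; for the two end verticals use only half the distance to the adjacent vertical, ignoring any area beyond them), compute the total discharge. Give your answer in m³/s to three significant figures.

w_1 = (4.4 − 2.7)/2 = 0.85 m; q_1 = 0.40 × 0.51 × 0.85 = 0.1734 m³/s
w_2 = (7.9 − 2.7)/2 = 2.6 m; q_2 = 0.51 × 0.68 × 2.6 = 0.9017 m³/s
w_3 = (12.7 − 4.4)/2 = 4.15 m; q_3 = 0.64 × 1.28 × 4.15 = 3.400 m³/s
w_4 = (14.4 − 7.9)/2 = 3.25 m; q_4 = 0.84 × 2.10 × 3.25 = 5.733 m³/s
w_5 = (18.9 − 12.7)/2 = 3.1 m; q_5 = 0.85 × 2.02 × 3.1 = 5.323 m³/s
w_6 = (23.3 − 14.4)/2 = 4.45 m; q_6 = 0.71 × 1.42 × 4.45 = 4.486 m³/s
w_7 = (23.3 − 18.9)/2 = 2.2 m; q_7 = 0.39 × 0.49 × 2.2 = 0.4204 m³/s
Q = Σ qᵢ = 20.44 m³/s

20.4 m³/s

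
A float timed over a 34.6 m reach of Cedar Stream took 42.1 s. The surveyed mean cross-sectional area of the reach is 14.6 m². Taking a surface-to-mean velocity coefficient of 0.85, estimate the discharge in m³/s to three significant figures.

10.2 m³/s

v_surface = L / t̄ = 34.6 / 42.1 = 0.8219 m/s
v_mean = 0.85 × 0.8219 = 0.6986 m/s
Q = A × v_mean = 14.6 × 0.6986 = 10.20 m³/s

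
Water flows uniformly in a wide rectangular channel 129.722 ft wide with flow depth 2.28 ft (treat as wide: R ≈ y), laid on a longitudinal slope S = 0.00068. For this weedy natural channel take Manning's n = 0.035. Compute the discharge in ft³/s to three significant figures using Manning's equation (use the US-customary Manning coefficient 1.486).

A = b·y = 129.722 × 2.28 = 295.8 ft²
Wide channel: R ≈ y = 2.28 ft
Q = (1.486/n)·A·R^(2/3)·S^(1/2) = (1.486/0.035) × 295.8 × 2.280^(2/3) × 0.00068^(1/2) = 567.3 ft³/s

567 ft³/s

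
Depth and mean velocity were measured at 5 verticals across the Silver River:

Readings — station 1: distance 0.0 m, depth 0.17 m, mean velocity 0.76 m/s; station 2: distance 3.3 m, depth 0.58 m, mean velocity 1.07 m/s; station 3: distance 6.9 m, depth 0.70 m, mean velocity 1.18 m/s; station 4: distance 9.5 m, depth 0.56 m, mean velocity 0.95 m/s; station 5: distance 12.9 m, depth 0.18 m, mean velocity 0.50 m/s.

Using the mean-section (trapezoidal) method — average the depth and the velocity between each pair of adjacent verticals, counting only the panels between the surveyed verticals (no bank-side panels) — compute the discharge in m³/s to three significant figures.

6.38 m³/s

Panel 1-2: Δb = 3.3 m, d̄ = (0.17+0.58)/2 = 0.375, v̄ = (0.76+1.07)/2 = 0.915 → q = 3.3×0.375×0.915 = 1.132 m³/s
Panel 2-3: Δb = 3.6 m, d̄ = (0.58+0.70)/2 = 0.64, v̄ = (1.07+1.18)/2 = 1.125 → q = 3.6×0.64×1.125 = 2.592 m³/s
Panel 3-4: Δb = 2.6 m, d̄ = (0.70+0.56)/2 = 0.63, v̄ = (1.18+0.95)/2 = 1.065 → q = 2.6×0.63×1.065 = 1.744 m³/s
Panel 4-5: Δb = 3.4 m, d̄ = (0.56+0.18)/2 = 0.37, v̄ = (0.95+0.50)/2 = 0.725 → q = 3.4×0.37×0.725 = 0.9121 m³/s
Q = Σ q = 6.381 m³/s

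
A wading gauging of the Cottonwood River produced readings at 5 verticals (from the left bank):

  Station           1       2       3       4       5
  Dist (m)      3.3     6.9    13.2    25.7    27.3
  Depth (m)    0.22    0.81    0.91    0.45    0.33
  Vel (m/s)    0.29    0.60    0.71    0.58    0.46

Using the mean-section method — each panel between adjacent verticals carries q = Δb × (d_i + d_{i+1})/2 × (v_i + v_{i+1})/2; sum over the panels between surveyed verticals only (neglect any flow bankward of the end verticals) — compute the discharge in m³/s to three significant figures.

10.2 m³/s

Panel 1-2: Δb = 3.6 m, d̄ = (0.22+0.81)/2 = 0.515, v̄ = (0.29+0.60)/2 = 0.445 → q = 3.6×0.515×0.445 = 0.8250 m³/s
Panel 2-3: Δb = 6.3 m, d̄ = (0.81+0.91)/2 = 0.86, v̄ = (0.60+0.71)/2 = 0.655 → q = 6.3×0.86×0.655 = 3.549 m³/s
Panel 3-4: Δb = 12.5 m, d̄ = (0.91+0.45)/2 = 0.68, v̄ = (0.71+0.58)/2 = 0.645 → q = 12.5×0.68×0.645 = 5.483 m³/s
Panel 4-5: Δb = 1.6 m, d̄ = (0.45+0.33)/2 = 0.39, v̄ = (0.58+0.46)/2 = 0.52 → q = 1.6×0.39×0.52 = 0.3245 m³/s
Q = Σ q = 10.18 m³/s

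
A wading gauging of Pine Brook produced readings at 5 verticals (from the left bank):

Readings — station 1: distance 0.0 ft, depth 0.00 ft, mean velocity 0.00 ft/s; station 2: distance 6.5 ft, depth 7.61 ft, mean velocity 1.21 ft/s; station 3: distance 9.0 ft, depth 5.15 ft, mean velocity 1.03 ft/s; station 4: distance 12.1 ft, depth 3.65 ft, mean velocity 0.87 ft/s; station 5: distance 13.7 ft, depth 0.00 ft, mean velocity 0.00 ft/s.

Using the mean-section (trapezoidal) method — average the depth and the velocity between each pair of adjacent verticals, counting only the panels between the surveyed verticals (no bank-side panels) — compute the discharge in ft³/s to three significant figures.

Panel 1-2: Δb = 6.5 ft, d̄ = (0.00+7.61)/2 = 3.805, v̄ = (0.00+1.21)/2 = 0.605 → q = 6.5×3.805×0.605 = 14.96 ft³/s
Panel 2-3: Δb = 2.5 ft, d̄ = (7.61+5.15)/2 = 6.38, v̄ = (1.21+1.03)/2 = 1.12 → q = 2.5×6.38×1.12 = 17.86 ft³/s
Panel 3-4: Δb = 3.1 ft, d̄ = (5.15+3.65)/2 = 4.4, v̄ = (1.03+0.87)/2 = 0.95 → q = 3.1×4.4×0.95 = 12.96 ft³/s
Panel 4-5: Δb = 1.6 ft, d̄ = (3.65+0.00)/2 = 1.825, v̄ = (0.87+0.00)/2 = 0.435 → q = 1.6×1.825×0.435 = 1.270 ft³/s
Q = Σ q = 47.06 ft³/s

47.1 ft³/s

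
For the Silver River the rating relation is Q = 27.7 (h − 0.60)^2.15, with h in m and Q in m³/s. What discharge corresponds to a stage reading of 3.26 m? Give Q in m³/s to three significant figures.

227 m³/s

Q = 27.7 × (3.26 − 0.60)^2.15 = 27.7 × 2.66^2.15 = 227.0 m³/s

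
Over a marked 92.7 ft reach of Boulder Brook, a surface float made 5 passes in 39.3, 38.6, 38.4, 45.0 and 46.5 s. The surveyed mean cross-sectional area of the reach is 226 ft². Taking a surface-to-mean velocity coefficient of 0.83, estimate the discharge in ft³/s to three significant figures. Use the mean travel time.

t̄ = (39.3 + 38.6 + 38.4 + 45.0 + 46.5) / 5 = 41.56 s
v_surface = L / t̄ = 92.7 / 41.56 = 2.231 ft/s
v_mean = 0.83 × 2.231 = 1.851 ft/s
Q = A × v_mean = 226 × 1.851 = 418.4 ft³/s

418 ft³/s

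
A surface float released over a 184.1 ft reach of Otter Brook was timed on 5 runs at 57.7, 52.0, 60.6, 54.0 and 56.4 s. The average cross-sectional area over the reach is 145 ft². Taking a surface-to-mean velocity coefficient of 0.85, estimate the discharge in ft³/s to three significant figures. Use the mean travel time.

404 ft³/s

t̄ = (57.7 + 52.0 + 60.6 + 54.0 + 56.4) / 5 = 56.14 s
v_surface = L / t̄ = 184.1 / 56.14 = 3.279 ft/s
v_mean = 0.85 × 3.279 = 2.787 ft/s
Q = A × v_mean = 145 × 2.787 = 404.2 ft³/s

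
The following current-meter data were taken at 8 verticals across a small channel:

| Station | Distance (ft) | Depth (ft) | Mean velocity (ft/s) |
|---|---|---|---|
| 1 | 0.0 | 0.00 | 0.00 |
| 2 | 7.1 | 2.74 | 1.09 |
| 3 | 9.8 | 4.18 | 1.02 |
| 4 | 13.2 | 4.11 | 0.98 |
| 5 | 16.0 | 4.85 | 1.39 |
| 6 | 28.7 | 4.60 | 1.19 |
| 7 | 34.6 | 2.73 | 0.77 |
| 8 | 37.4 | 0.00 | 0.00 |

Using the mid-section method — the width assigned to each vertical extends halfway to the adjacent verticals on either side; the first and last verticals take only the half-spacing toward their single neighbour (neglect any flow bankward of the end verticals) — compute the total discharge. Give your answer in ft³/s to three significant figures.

152 ft³/s

w_2 = (9.8 − 0.0)/2 = 4.9 ft; q_2 = 1.09 × 2.74 × 4.9 = 14.63 ft³/s
w_3 = (13.2 − 7.1)/2 = 3.05 ft; q_3 = 1.02 × 4.18 × 3.05 = 13.00 ft³/s
w_4 = (16.0 − 9.8)/2 = 3.1 ft; q_4 = 0.98 × 4.11 × 3.1 = 12.49 ft³/s
w_5 = (28.7 − 13.2)/2 = 7.75 ft; q_5 = 1.39 × 4.85 × 7.75 = 52.25 ft³/s
w_6 = (34.6 − 16.0)/2 = 9.3 ft; q_6 = 1.19 × 4.60 × 9.3 = 50.91 ft³/s
w_7 = (37.4 − 28.7)/2 = 4.35 ft; q_7 = 0.77 × 2.73 × 4.35 = 9.144 ft³/s
Stations 1, 8 contribute zero (depth or velocity is 0).
Q = Σ qᵢ = 152.4 ft³/s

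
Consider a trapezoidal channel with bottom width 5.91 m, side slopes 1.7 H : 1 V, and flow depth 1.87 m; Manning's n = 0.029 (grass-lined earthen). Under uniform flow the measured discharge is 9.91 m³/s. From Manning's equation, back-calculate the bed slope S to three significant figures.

A = (b + z·y)·y = (5.91 + 1.7×1.87)×1.87 = 17.00 m²
P = b + 2y√(1+z²) = 5.91 + 2×1.87×√(1+1.7²) = 13.29 m
R = A/P = 17.00/13.29 = 1.279 m
S = (Q·n / (1·A·R^(2/3)))² = (9.91×0.029 / (1×17.00×1.178))² = 0.0002059

0.000206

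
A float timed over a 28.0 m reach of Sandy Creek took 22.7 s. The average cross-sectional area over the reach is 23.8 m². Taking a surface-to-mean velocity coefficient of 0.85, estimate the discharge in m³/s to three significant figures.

25.0 m³/s

v_surface = L / t̄ = 28.0 / 22.7 = 1.233 m/s
v_mean = 0.85 × 1.233 = 1.048 m/s
Q = A × v_mean = 23.8 × 1.048 = 24.95 m³/s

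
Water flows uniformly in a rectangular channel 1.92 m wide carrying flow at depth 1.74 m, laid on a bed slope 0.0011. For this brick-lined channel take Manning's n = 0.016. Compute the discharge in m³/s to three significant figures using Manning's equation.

5.03 m³/s

A = b·y = 1.92 × 1.74 = 3.341 m²
P = b + 2y = 1.92 + 2×1.74 = 5.400 m
R = A/P = 3.341/5.400 = 0.6187 m
Q = (1/n)·A·R^(2/3)·S^(1/2) = (1/0.016) × 3.341 × 0.6187^(2/3) × 0.0011^(1/2) = 5.028 m³/s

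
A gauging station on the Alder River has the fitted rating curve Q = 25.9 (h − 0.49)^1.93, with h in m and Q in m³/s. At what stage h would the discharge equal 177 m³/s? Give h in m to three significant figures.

3.20 m

h − h₀ = (Q/C)^(1/b) = (177/25.9)^(1/1.93) = 2.707 m
h = 0.49 + 2.707 = 3.197 m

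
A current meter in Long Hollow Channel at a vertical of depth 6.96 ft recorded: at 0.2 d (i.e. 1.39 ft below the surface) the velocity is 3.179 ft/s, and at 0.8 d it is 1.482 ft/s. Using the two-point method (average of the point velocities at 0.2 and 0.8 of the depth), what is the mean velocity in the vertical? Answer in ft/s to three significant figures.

v̄ = (3.179 + 1.482) / 2 = 2.331 ft/s

2.33 ft/s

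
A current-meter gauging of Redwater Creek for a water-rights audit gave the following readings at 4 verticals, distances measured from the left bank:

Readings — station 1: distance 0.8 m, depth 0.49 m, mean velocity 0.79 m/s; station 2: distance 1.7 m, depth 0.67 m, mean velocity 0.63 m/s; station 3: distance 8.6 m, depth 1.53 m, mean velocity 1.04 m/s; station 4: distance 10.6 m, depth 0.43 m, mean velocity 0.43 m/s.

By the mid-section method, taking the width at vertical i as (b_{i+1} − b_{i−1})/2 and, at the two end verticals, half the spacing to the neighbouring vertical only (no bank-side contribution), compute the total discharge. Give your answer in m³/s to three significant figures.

9.09 m³/s

w_1 = (1.7 − 0.8)/2 = 0.45 m; q_1 = 0.79 × 0.49 × 0.45 = 0.1742 m³/s
w_2 = (8.6 − 0.8)/2 = 3.9 m; q_2 = 0.63 × 0.67 × 3.9 = 1.646 m³/s
w_3 = (10.6 − 1.7)/2 = 4.45 m; q_3 = 1.04 × 1.53 × 4.45 = 7.081 m³/s
w_4 = (10.6 − 8.6)/2 = 1 m; q_4 = 0.43 × 0.43 × 1 = 0.1849 m³/s
Q = Σ qᵢ = 9.086 m³/s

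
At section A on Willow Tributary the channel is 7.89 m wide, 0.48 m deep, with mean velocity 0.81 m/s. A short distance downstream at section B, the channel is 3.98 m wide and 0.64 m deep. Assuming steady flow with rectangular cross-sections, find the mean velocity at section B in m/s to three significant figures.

1.20 m/s

Q = A₁V₁ = (7.89×0.48) × 0.81 = 3.068 m³/s
A₂ = 3.98 × 0.64 = 2.547 m²
V₂ = Q/A₂ = 3.068/2.547 = 1.204 m/s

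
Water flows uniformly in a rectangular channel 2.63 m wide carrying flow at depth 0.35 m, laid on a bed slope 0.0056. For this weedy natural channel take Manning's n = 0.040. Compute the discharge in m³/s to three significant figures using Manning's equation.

0.731 m³/s

A = b·y = 2.63 × 0.35 = 0.9205 m²
P = b + 2y = 2.63 + 2×0.35 = 3.330 m
R = A/P = 0.9205/3.330 = 0.2764 m
Q = (1/n)·A·R^(2/3)·S^(1/2) = (1/0.040) × 0.9205 × 0.2764^(2/3) × 0.0056^(1/2) = 0.7308 m³/s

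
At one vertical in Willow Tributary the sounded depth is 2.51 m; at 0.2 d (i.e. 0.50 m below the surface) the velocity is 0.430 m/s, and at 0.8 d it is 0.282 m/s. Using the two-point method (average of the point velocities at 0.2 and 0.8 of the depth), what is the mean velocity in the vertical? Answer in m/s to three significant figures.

0.356 m/s

v̄ = (0.430 + 0.282) / 2 = 0.3560 m/s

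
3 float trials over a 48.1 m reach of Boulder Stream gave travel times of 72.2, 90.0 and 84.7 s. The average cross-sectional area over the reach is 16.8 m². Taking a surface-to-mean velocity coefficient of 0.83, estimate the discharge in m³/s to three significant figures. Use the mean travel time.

t̄ = (72.2 + 90.0 + 84.7) / 3 = 82.3 s
v_surface = L / t̄ = 48.1 / 82.3 = 0.5844 m/s
v_mean = 0.83 × 0.5844 = 0.4851 m/s
Q = A × v_mean = 16.8 × 0.4851 = 8.150 m³/s

8.15 m³/s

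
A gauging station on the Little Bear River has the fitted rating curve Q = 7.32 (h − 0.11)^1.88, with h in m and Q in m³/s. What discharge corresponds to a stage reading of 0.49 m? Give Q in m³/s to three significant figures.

1.19 m³/s

Q = 7.32 × (0.49 − 0.11)^1.88 = 7.32 × 0.38^1.88 = 1.187 m³/s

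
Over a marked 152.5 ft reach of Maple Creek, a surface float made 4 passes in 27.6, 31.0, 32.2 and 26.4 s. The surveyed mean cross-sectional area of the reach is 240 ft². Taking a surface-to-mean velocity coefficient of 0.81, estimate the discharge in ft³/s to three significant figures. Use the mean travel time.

1010 ft³/s

t̄ = (27.6 + 31.0 + 32.2 + 26.4) / 4 = 29.3 s
v_surface = L / t̄ = 152.5 / 29.3 = 5.205 ft/s
v_mean = 0.81 × 5.205 = 4.216 ft/s
Q = A × v_mean = 240 × 4.216 = 1012 ft³/s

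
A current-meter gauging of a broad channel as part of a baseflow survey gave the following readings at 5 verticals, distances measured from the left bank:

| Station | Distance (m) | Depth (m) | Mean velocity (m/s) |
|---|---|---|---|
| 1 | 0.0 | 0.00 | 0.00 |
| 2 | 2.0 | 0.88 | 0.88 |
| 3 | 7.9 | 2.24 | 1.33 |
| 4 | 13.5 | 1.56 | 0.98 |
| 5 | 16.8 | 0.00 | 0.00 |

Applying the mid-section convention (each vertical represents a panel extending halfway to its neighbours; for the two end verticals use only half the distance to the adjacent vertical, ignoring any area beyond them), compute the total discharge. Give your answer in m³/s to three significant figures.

27.0 m³/s

w_2 = (7.9 − 0.0)/2 = 3.95 m; q_2 = 0.88 × 0.88 × 3.95 = 3.059 m³/s
w_3 = (13.5 − 2.0)/2 = 5.75 m; q_3 = 1.33 × 2.24 × 5.75 = 17.13 m³/s
w_4 = (16.8 − 7.9)/2 = 4.45 m; q_4 = 0.98 × 1.56 × 4.45 = 6.803 m³/s
Stations 1, 5 contribute zero (depth or velocity is 0).
Q = Σ qᵢ = 26.99 m³/s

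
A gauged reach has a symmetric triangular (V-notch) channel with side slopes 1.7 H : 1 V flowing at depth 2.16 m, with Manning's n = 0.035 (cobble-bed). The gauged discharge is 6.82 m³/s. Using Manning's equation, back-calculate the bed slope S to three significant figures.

0.000996

A = z·y² = 1.7×2.16² = 7.932 m²
P = 2y√(1+z²) = 2×2.16×√(1+1.7²) = 8.520 m
R = A/P = 7.932/8.520 = 0.9309 m
S = (Q·n / (1·A·R^(2/3)))² = (6.82×0.035 / (1×7.932×0.9534))² = 0.0009965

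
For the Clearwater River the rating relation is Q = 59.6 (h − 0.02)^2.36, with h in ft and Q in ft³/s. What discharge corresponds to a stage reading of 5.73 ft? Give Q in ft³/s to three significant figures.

3640 ft³/s

Q = 59.6 × (5.73 − 0.02)^2.36 = 59.6 × 5.71^2.36 = 3638 ft³/s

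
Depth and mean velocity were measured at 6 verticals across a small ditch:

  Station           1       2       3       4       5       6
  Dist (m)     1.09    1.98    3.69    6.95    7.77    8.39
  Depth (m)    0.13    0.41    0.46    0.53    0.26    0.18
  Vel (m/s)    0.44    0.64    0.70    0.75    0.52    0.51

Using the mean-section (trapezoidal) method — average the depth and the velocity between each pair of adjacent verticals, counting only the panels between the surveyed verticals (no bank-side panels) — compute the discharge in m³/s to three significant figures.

Panel 1-2: Δb = 0.89 m, d̄ = (0.13+0.41)/2 = 0.27, v̄ = (0.44+0.64)/2 = 0.54 → q = 0.89×0.27×0.54 = 0.1298 m³/s
Panel 2-3: Δb = 1.71 m, d̄ = (0.41+0.46)/2 = 0.435, v̄ = (0.64+0.70)/2 = 0.67 → q = 1.71×0.435×0.67 = 0.4984 m³/s
Panel 3-4: Δb = 3.26 m, d̄ = (0.46+0.53)/2 = 0.495, v̄ = (0.70+0.75)/2 = 0.725 → q = 3.26×0.495×0.725 = 1.170 m³/s
Panel 4-5: Δb = 0.82 m, d̄ = (0.53+0.26)/2 = 0.395, v̄ = (0.75+0.52)/2 = 0.635 → q = 0.82×0.395×0.635 = 0.2057 m³/s
Panel 5-6: Δb = 0.62 m, d̄ = (0.26+0.18)/2 = 0.22, v̄ = (0.52+0.51)/2 = 0.515 → q = 0.62×0.22×0.515 = 0.07025 m³/s
Q = Σ q = 2.074 m³/s

2.07 m³/s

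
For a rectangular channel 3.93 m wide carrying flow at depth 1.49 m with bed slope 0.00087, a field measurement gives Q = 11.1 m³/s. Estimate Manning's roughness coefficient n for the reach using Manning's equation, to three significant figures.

A = b·y = 3.93 × 1.49 = 5.856 m²
P = b + 2y = 3.93 + 2×1.49 = 6.910 m
R = A/P = 5.856/6.910 = 0.8474 m
n = (1/Q)·A·R^(2/3)·S^(1/2) = (1/11.1) × 5.856 × 0.8955 × 0.02950 = 0.01393

0.0139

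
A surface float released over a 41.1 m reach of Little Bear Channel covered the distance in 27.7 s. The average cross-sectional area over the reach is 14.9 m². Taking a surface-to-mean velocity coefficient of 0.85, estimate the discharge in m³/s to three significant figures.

v_surface = L / t̄ = 41.1 / 27.7 = 1.484 m/s
v_mean = 0.85 × 1.484 = 1.261 m/s
Q = A × v_mean = 14.9 × 1.261 = 18.79 m³/s

18.8 m³/s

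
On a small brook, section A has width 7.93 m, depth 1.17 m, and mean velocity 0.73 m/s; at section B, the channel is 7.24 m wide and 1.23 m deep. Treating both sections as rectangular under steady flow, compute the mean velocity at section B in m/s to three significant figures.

0.761 m/s

Q = A₁V₁ = (7.93×1.17) × 0.73 = 6.773 m³/s
A₂ = 7.24 × 1.23 = 8.905 m²
V₂ = Q/A₂ = 6.773/8.905 = 0.7606 m/s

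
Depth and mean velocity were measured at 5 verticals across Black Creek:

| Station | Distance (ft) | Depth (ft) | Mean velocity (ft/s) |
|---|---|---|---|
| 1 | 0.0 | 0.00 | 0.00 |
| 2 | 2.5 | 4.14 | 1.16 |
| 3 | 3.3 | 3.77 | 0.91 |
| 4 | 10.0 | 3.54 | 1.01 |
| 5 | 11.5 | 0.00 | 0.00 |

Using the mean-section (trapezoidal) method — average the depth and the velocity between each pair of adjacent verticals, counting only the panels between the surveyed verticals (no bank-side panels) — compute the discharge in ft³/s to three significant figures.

Panel 1-2: Δb = 2.5 ft, d̄ = (0.00+4.14)/2 = 2.07, v̄ = (0.00+1.16)/2 = 0.58 → q = 2.5×2.07×0.58 = 3.002 ft³/s
Panel 2-3: Δb = 0.8 ft, d̄ = (4.14+3.77)/2 = 3.955, v̄ = (1.16+0.91)/2 = 1.035 → q = 0.8×3.955×1.035 = 3.275 ft³/s
Panel 3-4: Δb = 6.7 ft, d̄ = (3.77+3.54)/2 = 3.655, v̄ = (0.91+1.01)/2 = 0.96 → q = 6.7×3.655×0.96 = 23.51 ft³/s
Panel 4-5: Δb = 1.5 ft, d̄ = (3.54+0.00)/2 = 1.77, v̄ = (1.01+0.00)/2 = 0.505 → q = 1.5×1.77×0.505 = 1.341 ft³/s
Q = Σ q = 31.13 ft³/s

31.1 ft³/s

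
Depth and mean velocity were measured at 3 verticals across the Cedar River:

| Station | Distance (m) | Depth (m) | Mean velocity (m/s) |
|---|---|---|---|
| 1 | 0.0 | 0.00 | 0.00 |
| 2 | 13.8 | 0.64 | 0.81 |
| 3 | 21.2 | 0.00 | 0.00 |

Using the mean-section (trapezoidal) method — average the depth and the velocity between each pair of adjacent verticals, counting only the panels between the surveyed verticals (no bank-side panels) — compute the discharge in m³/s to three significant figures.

Panel 1-2: Δb = 13.8 m, d̄ = (0.00+0.64)/2 = 0.32, v̄ = (0.00+0.81)/2 = 0.405 → q = 13.8×0.32×0.405 = 1.788 m³/s
Panel 2-3: Δb = 7.4 m, d̄ = (0.64+0.00)/2 = 0.32, v̄ = (0.81+0.00)/2 = 0.405 → q = 7.4×0.32×0.405 = 0.9590 m³/s
Q = Σ q = 2.748 m³/s

2.75 m³/s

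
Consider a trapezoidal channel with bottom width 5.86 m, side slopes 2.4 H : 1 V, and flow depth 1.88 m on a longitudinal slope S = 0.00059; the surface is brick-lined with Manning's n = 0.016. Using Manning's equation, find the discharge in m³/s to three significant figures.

34.3 m³/s

A = (b + z·y)·y = (5.86 + 2.4×1.88)×1.88 = 19.50 m²
P = b + 2y√(1+z²) = 5.86 + 2×1.88×√(1+2.4²) = 15.64 m
R = A/P = 19.50/15.64 = 1.247 m
Q = (1/n)·A·R^(2/3)·S^(1/2) = (1/0.016) × 19.50 × 1.247^(2/3) × 0.00059^(1/2) = 34.30 m³/s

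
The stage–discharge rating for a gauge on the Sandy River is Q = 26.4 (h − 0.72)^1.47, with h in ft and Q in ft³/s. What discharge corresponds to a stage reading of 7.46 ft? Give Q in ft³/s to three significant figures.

436 ft³/s

Q = 26.4 × (7.46 − 0.72)^1.47 = 26.4 × 6.74^1.47 = 436.2 ft³/s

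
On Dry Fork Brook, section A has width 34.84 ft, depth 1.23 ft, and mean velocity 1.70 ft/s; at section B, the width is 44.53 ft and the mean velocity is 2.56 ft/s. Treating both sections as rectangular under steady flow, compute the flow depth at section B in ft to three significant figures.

Q = A₁V₁ = (34.84×1.23) × 1.70 = 72.85 ft³/s
d₂ = Q/(b₂ V₂) = 72.85/(44.53×2.56) = 0.6391 ft

0.639 ft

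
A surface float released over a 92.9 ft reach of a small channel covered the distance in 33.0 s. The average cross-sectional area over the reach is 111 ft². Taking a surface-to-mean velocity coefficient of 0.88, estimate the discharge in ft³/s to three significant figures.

v_surface = L / t̄ = 92.9 / 33 = 2.815 ft/s
v_mean = 0.88 × 2.815 = 2.477 ft/s
Q = A × v_mean = 111 × 2.477 = 275.0 ft³/s

275 ft³/s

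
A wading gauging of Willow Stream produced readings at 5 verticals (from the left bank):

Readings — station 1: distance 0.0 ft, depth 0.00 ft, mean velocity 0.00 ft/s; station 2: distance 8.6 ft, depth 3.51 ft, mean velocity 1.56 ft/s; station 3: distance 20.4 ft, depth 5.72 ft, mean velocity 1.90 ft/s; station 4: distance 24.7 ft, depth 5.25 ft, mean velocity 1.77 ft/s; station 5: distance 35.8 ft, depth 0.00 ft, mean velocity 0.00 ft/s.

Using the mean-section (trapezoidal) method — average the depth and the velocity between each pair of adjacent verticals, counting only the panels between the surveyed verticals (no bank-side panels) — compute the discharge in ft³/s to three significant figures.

Panel 1-2: Δb = 8.6 ft, d̄ = (0.00+3.51)/2 = 1.755, v̄ = (0.00+1.56)/2 = 0.78 → q = 8.6×1.755×0.78 = 11.77 ft³/s
Panel 2-3: Δb = 11.8 ft, d̄ = (3.51+5.72)/2 = 4.615, v̄ = (1.56+1.90)/2 = 1.73 → q = 11.8×4.615×1.73 = 94.21 ft³/s
Panel 3-4: Δb = 4.3 ft, d̄ = (5.72+5.25)/2 = 5.485, v̄ = (1.90+1.77)/2 = 1.835 → q = 4.3×5.485×1.835 = 43.28 ft³/s
Panel 4-5: Δb = 11.1 ft, d̄ = (5.25+0.00)/2 = 2.625, v̄ = (1.77+0.00)/2 = 0.885 → q = 11.1×2.625×0.885 = 25.79 ft³/s
Q = Σ q = 175.0 ft³/s

175 ft³/s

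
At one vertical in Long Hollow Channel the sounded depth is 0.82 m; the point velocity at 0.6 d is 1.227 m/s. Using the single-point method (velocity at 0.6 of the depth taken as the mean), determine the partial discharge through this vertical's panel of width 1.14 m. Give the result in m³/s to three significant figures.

1.15 m³/s

v̄ = v₀.₆ = 1.227 m/s
q = v̄ × d × w = 1.227 × 0.82 × 1.14 = 1.147 m³/s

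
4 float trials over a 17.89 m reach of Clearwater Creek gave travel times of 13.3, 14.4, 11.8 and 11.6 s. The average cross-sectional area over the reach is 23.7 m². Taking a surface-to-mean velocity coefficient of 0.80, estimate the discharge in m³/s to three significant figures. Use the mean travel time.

26.6 m³/s

t̄ = (13.3 + 14.4 + 11.8 + 11.6) / 4 = 12.775 s
v_surface = L / t̄ = 17.89 / 12.775 = 1.400 m/s
v_mean = 0.80 × 1.400 = 1.120 m/s
Q = A × v_mean = 23.7 × 1.120 = 26.55 m³/s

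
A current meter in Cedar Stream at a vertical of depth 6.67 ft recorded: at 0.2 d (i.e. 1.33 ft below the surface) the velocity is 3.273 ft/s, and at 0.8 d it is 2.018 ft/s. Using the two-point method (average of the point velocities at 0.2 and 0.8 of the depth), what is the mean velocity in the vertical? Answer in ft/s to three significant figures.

v̄ = (3.273 + 2.018) / 2 = 2.646 ft/s

2.65 ft/s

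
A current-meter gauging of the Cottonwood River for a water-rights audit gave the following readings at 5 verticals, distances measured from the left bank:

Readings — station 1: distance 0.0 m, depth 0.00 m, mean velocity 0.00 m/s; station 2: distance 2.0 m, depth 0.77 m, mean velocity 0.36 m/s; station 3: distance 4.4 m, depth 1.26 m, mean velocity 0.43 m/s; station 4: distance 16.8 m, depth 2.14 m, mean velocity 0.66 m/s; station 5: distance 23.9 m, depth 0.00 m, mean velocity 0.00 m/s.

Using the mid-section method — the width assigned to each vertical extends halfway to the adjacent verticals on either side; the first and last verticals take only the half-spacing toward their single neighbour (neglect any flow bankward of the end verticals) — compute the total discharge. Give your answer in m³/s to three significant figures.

w_2 = (4.4 − 0.0)/2 = 2.2 m; q_2 = 0.36 × 0.77 × 2.2 = 0.6098 m³/s
w_3 = (16.8 − 2.0)/2 = 7.4 m; q_3 = 0.43 × 1.26 × 7.4 = 4.009 m³/s
w_4 = (23.9 − 4.4)/2 = 9.75 m; q_4 = 0.66 × 2.14 × 9.75 = 13.77 m³/s
Stations 1, 5 contribute zero (depth or velocity is 0).
Q = Σ qᵢ = 18.39 m³/s

18.4 m³/s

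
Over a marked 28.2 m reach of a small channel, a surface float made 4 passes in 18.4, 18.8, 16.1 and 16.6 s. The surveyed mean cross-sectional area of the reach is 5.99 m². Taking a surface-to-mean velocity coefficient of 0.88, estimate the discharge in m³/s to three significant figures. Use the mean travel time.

t̄ = (18.4 + 18.8 + 16.1 + 16.6) / 4 = 17.475 s
v_surface = L / t̄ = 28.2 / 17.475 = 1.614 m/s
v_mean = 0.88 × 1.614 = 1.420 m/s
Q = A × v_mean = 5.99 × 1.420 = 8.506 m³/s

8.51 m³/s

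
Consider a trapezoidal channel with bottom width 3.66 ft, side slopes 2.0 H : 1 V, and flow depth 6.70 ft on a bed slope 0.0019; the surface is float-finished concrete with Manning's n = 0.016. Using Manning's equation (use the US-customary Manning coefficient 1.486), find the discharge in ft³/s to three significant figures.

A = (b + z·y)·y = (3.66 + 2.0×6.70)×6.70 = 114.3 ft²
P = b + 2y√(1+z²) = 3.66 + 2×6.70×√(1+2.0²) = 33.62 ft
R = A/P = 114.3/33.62 = 3.399 ft
Q = (1.486/n)·A·R^(2/3)·S^(1/2) = (1.486/0.016) × 114.3 × 3.399^(2/3) × 0.0019^(1/2) = 1046 ft³/s

1050 ft³/s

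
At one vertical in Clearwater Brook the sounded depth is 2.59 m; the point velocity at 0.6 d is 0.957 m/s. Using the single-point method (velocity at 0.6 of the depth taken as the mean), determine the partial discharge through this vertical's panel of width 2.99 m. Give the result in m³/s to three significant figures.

7.41 m³/s

v̄ = v₀.₆ = 0.957 m/s
q = v̄ × d × w = 0.9570 × 2.59 × 2.99 = 7.411 m³/s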